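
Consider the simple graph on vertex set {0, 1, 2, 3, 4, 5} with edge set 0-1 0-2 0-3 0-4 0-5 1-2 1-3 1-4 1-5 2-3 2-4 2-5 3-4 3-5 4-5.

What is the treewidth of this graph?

5

A width-5 tree decomposition is:
Bags: B1 = {0, 1, 2, 3, 4, 5}
Tree: (single bag)
A single bag containing all 6 vertices is trivially a valid decomposition of width 5. On the other hand G contains the 6-clique {0, 1, 2, 3, 4, 5}. A clique must lie in a single bag of any decomposition, so no decomposition can have width below 5. Combining the bounds, tw(G) = 5.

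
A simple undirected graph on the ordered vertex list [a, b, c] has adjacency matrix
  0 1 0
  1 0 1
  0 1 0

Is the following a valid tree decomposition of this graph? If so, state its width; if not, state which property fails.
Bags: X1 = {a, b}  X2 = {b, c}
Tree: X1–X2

Every vertex of G appears in some bag (union = {a, b, c}); every edge is covered by a bag; and for each vertex v the set of bags containing v is connected in the bag tree. The decomposition is therefore valid. The largest bag has 2 vertices, so the width is 1.

Yes; width 1.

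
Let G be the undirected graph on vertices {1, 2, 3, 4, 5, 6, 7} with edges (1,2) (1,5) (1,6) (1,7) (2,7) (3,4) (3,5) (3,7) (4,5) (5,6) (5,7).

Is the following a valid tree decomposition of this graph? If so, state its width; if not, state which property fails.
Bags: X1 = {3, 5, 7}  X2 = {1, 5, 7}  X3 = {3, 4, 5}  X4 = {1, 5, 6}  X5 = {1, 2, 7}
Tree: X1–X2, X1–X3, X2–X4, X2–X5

Yes; width 2.

Checking the three conditions: (i) the bags cover all of {1, 2, 3, 4, 5, 6, 7}; (ii) for each edge, some bag contains both endpoints; (iii) the bags containing any fixed vertex form a subtree. All hold, so the decomposition is valid with width 3 − 1 = 2.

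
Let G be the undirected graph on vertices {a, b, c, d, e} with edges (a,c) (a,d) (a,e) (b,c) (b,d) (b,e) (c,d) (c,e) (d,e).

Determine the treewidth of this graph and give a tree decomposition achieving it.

The largest bag has 4 vertices, giving width 3; this decomposition certifies tw(G) ≤ 3. For the lower bound, the 4 vertices {a, c, d, e} are pairwise adjacent, and any tree decomposition puts a clique entirely inside one bag — forcing width ≥ 3. The upper and lower bounds meet at 3, so that is the treewidth.

Treewidth 3.
One optimal decomposition is:
Bags: B1 = {a, c, d, e}  B2 = {b, c, d, e}
Tree: B1–B2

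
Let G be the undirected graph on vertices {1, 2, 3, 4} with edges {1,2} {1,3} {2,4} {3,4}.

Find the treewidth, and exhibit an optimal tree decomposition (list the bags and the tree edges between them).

Each bag holds 3 vertices, so the decomposition has width 2, which upper-bounds the treewidth. Since 3–4–2–1–3 is a cycle in G, G is not acyclic. Forests are exactly the graphs of treewidth ≤ 1, so tw(G) ≥ 2. Combining the bounds, tw(G) = 2.

Treewidth 2.
One optimal decomposition is:
Bags: B1 = {2, 3, 4}  B2 = {1, 2, 3}
Tree: B1–B2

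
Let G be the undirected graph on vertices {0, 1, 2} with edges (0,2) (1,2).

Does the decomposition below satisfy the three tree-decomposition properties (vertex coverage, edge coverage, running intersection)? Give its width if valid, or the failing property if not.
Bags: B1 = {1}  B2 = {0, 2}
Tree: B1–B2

No — edge (2,1) lies in no bag.

A tree decomposition must satisfy three properties: every vertex lies in some bag; for every edge, both endpoints lie together in some bag; and for every vertex, the bags containing it form a connected subtree. Here edge (2,1) lies in no bag, so the decomposition is invalid.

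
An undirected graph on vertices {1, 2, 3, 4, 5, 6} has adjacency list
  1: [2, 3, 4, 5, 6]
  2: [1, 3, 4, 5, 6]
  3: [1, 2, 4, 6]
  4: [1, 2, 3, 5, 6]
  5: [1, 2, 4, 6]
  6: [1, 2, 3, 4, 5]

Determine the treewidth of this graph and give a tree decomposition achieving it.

Treewidth 4.
One optimal decomposition is:
Bags: B1 = {1, 2, 4, 5, 6}  B2 = {1, 2, 3, 4, 6}
Tree: B1–B2

The largest bag has 5 vertices, giving width 4; this decomposition certifies tw(G) ≤ 4. Conversely, {1, 2, 3, 4, 6} is a clique of size 5, and the vertices of any clique must share a bag in every tree decomposition; so some bag has ≥ 5 vertices and tw(G) ≥ 4. Therefore the treewidth is 4.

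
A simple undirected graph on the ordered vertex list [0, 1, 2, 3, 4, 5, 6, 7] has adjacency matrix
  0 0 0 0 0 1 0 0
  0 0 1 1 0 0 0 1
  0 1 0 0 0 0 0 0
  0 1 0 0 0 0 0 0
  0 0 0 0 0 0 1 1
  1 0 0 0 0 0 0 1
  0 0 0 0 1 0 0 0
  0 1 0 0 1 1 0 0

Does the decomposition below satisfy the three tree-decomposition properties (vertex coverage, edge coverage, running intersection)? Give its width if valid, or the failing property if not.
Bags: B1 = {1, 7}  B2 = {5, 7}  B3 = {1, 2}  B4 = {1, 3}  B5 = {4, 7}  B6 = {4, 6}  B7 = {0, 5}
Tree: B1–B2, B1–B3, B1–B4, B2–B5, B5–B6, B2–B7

Yes; width 1.

Vertex coverage: the bags together contain {0, 1, 2, 3, 4, 5, 6, 7}, the full vertex set. Edge coverage: each edge of G has both endpoints in at least one bag. Running intersection: for every vertex, the bags containing it form a connected subtree. All three properties hold, so this is a valid tree decomposition of width max|bag| − 1 = 1, and hence tw(G) ≤ 1.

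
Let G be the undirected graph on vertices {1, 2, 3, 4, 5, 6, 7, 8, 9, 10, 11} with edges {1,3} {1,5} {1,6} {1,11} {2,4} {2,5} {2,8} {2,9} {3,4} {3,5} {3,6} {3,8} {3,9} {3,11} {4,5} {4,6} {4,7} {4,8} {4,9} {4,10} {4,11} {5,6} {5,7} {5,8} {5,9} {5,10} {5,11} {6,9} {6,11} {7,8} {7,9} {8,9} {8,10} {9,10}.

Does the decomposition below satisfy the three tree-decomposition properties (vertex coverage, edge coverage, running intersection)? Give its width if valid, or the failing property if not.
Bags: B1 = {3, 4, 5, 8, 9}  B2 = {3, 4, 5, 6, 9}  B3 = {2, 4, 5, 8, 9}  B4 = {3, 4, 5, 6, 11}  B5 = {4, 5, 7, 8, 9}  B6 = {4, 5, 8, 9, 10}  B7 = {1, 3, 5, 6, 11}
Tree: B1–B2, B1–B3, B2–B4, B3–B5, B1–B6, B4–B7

Yes; width 4.

Checking the three conditions: (i) the bags cover all of {1, 2, 3, 4, 5, 6, 7, 8, 9, 10, 11}; (ii) for each edge, some bag contains both endpoints; (iii) the bags containing any fixed vertex form a subtree. All hold, so the decomposition is valid with width 5 − 1 = 4.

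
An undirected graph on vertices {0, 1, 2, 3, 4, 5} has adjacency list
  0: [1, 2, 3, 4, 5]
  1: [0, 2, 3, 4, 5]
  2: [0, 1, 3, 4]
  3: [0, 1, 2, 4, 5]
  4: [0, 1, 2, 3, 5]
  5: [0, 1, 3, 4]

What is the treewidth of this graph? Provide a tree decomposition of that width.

Treewidth 4.
Bags: B1 = {0, 1, 3, 4, 5}  B2 = {0, 1, 2, 3, 4}
Tree: B1–B2

Each bag holds 5 vertices, so the decomposition has width 4, which upper-bounds the treewidth. Conversely, {0, 1, 2, 3, 4} is a clique of size 5, and the vertices of any clique must share a bag in every tree decomposition; so some bag has ≥ 5 vertices and tw(G) ≥ 4. Hence tw(G) = 4 exactly.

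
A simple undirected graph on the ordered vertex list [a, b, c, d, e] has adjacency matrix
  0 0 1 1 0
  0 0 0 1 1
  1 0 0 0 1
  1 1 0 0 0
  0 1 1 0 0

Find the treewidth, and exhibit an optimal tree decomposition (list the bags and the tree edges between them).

Each bag holds 3 vertices, so the decomposition has width 2, which upper-bounds the treewidth. For the lower bound, G contains the cycle a–c–e–b–d–a, so G is not a forest; only forests have treewidth ≤ 1, hence tw(G) ≥ 2. Hence tw(G) = 2 exactly.

Treewidth 2.
One such decomposition:
Bags: B1 = {a, c, e}  B2 = {a, b, e}  B3 = {a, b, d}
Tree: B1–B2, B2–B3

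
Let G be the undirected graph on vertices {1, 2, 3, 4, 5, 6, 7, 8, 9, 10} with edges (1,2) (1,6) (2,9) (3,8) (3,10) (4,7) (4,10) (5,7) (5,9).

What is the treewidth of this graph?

A width-1 tree decomposition is:
Bags: B1 = {3, 8}  B2 = {3, 10}  B3 = {4, 10}  B4 = {4, 7}  B5 = {5, 7}  B6 = {5, 9}  B7 = {2, 9}  B8 = {1, 2}  B9 = {1, 6}
Tree: B1–B2, B2–B3, B3–B4, B4–B5, B5–B6, B6–B7, B7–B8, B8–B9
The largest bag has 2 vertices, giving width 1; this decomposition certifies tw(G) ≤ 1. Any graph with an edge has treewidth ≥ 1, and G has the edge 8–3. Combining the bounds, tw(G) = 1.

1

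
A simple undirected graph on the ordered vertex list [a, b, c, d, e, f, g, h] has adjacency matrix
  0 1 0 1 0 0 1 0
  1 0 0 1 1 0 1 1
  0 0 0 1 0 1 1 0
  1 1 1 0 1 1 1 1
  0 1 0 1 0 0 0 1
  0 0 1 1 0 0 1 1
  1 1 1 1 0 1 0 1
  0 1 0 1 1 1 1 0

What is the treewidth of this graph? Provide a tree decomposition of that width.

Treewidth 3.
Bags: B1 = {b, d, g, h}  B2 = {b, d, e, h}  B3 = {d, f, g, h}  B4 = {a, b, d, g}  B5 = {c, d, f, g}
Tree: B1–B2, B1–B3, B1–B4, B3–B5

The largest bag has 4 vertices, giving width 3; this decomposition certifies tw(G) ≤ 3. For the lower bound, the 4 vertices {a, b, d, g} are pairwise adjacent, and any tree decomposition puts a clique entirely inside one bag — forcing width ≥ 3. Hence tw(G) = 3 exactly.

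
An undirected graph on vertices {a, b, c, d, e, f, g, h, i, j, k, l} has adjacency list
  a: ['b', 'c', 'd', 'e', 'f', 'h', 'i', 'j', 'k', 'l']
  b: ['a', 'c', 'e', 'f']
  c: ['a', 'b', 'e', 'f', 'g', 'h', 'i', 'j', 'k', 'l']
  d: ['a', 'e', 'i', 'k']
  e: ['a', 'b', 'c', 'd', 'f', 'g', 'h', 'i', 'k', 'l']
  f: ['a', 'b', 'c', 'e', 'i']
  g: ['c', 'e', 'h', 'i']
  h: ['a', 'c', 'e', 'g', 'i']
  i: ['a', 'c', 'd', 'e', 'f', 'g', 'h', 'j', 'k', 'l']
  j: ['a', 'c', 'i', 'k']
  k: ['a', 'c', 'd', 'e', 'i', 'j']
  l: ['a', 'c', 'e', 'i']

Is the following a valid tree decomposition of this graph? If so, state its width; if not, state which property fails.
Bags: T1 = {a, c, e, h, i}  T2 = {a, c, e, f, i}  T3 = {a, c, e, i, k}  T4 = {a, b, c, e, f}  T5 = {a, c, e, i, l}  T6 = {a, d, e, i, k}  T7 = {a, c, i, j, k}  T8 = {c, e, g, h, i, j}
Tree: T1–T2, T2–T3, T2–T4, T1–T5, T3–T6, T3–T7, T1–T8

A tree decomposition must satisfy three properties: every vertex lies in some bag; for every edge, both endpoints lie together in some bag; and for every vertex, the bags containing it form a connected subtree. Here bags containing vertex j are not connected in the tree, so the decomposition is invalid.

No — bags containing vertex j are not connected in the tree.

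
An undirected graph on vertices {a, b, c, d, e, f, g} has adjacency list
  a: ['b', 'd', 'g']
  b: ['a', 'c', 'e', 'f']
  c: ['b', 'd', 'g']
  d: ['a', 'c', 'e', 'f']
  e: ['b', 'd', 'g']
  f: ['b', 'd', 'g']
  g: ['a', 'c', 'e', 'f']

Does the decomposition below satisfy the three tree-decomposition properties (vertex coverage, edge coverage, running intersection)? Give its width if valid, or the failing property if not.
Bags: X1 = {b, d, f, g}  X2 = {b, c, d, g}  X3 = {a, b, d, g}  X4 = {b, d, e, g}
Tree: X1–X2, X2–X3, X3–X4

Yes; width 3.

Checking the three conditions: (i) the bags cover all of {a, b, c, d, e, f, g}; (ii) for each edge, some bag contains both endpoints; (iii) the bags containing any fixed vertex form a subtree. All hold, so the decomposition is valid with width 4 − 1 = 3.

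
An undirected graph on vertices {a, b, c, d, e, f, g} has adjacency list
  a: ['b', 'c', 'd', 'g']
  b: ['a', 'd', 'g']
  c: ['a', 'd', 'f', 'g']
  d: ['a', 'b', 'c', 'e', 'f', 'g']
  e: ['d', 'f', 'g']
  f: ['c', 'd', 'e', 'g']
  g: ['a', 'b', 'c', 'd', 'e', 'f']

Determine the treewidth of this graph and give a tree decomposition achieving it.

Each bag holds 4 vertices, so the decomposition has width 3, which upper-bounds the treewidth. On the other hand G contains the 4-clique {a, c, d, g}. A clique must lie in a single bag of any decomposition, so no decomposition can have width below 3. Hence tw(G) = 3 exactly.

Treewidth 3.
One optimal decomposition is:
Bags: B1 = {a, c, d, g}  B2 = {a, b, d, g}  B3 = {c, d, f, g}  B4 = {d, e, f, g}
Tree: B1–B2, B1–B3, B3–B4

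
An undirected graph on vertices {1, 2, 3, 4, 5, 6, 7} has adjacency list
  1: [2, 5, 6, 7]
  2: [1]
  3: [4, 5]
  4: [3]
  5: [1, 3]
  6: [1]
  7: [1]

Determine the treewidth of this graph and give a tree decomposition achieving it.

Treewidth 1.
Bags: B1 = {3, 4}  B2 = {3, 5}  B3 = {1, 5}  B4 = {1, 2}  B5 = {1, 6}  B6 = {1, 7}
Tree: B1–B2, B2–B3, B3–B4, B3–B5, B3–B6

Every bag has size at most 2, so the width is 2 − 1 = 1 and tw(G) ≤ 1. G has an edge, so its treewidth is at least 1. Hence tw(G) = 1 exactly.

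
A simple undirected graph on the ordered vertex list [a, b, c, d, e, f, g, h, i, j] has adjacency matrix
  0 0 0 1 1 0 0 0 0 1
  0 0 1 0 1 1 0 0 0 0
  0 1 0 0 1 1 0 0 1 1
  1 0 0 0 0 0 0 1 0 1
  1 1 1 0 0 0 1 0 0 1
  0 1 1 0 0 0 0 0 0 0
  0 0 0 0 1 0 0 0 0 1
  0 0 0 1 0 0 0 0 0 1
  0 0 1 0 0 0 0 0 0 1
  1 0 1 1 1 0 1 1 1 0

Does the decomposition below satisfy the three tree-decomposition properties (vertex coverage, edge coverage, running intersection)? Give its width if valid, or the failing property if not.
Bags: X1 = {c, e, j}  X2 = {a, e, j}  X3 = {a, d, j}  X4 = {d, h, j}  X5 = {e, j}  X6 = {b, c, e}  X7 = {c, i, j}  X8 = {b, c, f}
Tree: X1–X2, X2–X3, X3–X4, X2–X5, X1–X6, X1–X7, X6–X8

A tree decomposition must satisfy three properties: every vertex lies in some bag; for every edge, both endpoints lie together in some bag; and for every vertex, the bags containing it form a connected subtree. Here vertex g appears in no bag, so the decomposition is invalid.

No — vertex g appears in no bag.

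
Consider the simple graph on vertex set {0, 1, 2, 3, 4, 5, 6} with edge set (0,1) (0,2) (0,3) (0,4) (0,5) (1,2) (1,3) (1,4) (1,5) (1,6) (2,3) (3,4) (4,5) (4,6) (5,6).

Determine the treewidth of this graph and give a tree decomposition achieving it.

Treewidth 3.
One such decomposition:
Bags: B1 = {0, 1, 4, 5}  B2 = {0, 1, 3, 4}  B3 = {0, 1, 2, 3}  B4 = {1, 4, 5, 6}
Tree: B1–B2, B2–B3, B1–B4

Each bag holds 4 vertices, so the decomposition has width 3, which upper-bounds the treewidth. For the lower bound, the 4 vertices {0, 1, 2, 3} are pairwise adjacent, and any tree decomposition puts a clique entirely inside one bag — forcing width ≥ 3. Therefore the treewidth is 3.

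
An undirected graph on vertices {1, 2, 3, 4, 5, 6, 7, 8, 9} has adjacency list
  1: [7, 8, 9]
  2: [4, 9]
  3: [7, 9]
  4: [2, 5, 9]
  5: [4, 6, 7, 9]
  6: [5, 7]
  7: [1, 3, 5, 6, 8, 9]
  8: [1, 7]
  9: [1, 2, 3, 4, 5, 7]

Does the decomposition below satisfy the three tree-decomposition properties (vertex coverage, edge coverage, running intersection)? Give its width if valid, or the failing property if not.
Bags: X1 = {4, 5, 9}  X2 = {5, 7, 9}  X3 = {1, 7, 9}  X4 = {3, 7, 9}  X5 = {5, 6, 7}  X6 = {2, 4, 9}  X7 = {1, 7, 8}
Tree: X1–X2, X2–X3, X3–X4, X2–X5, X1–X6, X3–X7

Checking the three conditions: (i) the bags cover all of {1, 2, 3, 4, 5, 6, 7, 8, 9}; (ii) for each edge, some bag contains both endpoints; (iii) the bags containing any fixed vertex form a subtree. All hold, so the decomposition is valid with width 3 − 1 = 2.

Yes; width 2.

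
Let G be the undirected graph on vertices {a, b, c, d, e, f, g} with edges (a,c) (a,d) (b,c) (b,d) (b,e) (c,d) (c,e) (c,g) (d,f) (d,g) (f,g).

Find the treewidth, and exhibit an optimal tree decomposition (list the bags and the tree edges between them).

The largest bag has 3 vertices, giving width 2; this decomposition certifies tw(G) ≤ 2. On the other hand G contains the 3-clique {c, d, g}. A clique must lie in a single bag of any decomposition, so no decomposition can have width below 2. The upper and lower bounds meet at 2, so that is the treewidth.

Treewidth 2.
Bags: B1 = {c, d, g}  B2 = {a, c, d}  B3 = {b, c, d}  B4 = {d, f, g}  B5 = {b, c, e}
Tree: B1–B2, B2–B3, B1–B4, B3–B5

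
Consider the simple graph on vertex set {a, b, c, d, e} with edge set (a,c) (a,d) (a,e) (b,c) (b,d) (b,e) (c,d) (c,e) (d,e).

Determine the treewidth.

3

A width-3 tree decomposition is:
Bags: B1 = {b, c, d, e}  B2 = {a, c, d, e}
Tree: B1–B2
The largest bag has 4 vertices, giving width 3; this decomposition certifies tw(G) ≤ 3. Conversely, {a, c, d, e} is a clique of size 4, and the vertices of any clique must share a bag in every tree decomposition; so some bag has ≥ 4 vertices and tw(G) ≥ 3. Therefore the treewidth is 3.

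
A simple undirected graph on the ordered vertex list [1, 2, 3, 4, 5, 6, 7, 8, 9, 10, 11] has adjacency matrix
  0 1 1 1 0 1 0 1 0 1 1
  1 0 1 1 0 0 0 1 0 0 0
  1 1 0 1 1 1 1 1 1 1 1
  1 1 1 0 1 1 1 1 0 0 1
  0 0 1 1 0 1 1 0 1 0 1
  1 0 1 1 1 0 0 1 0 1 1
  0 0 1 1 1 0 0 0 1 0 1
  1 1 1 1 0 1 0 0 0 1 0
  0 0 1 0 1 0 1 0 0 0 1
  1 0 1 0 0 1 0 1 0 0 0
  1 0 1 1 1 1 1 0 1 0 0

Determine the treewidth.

A width-4 tree decomposition is:
Bags: B1 = {3, 4, 5, 7, 11}  B2 = {3, 5, 7, 9, 11}  B3 = {3, 4, 5, 6, 11}  B4 = {1, 3, 4, 6, 11}  B5 = {1, 3, 4, 6, 8}  B6 = {1, 2, 3, 4, 8}  B7 = {1, 3, 6, 8, 10}
Tree: B1–B2, B1–B3, B3–B4, B4–B5, B5–B6, B5–B7
Every bag has size at most 5, so the width is 5 − 1 = 4 and tw(G) ≤ 4. For the lower bound, the 5 vertices {3, 5, 7, 9, 11} are pairwise adjacent, and any tree decomposition puts a clique entirely inside one bag — forcing width ≥ 4. Combining the bounds, tw(G) = 4.

4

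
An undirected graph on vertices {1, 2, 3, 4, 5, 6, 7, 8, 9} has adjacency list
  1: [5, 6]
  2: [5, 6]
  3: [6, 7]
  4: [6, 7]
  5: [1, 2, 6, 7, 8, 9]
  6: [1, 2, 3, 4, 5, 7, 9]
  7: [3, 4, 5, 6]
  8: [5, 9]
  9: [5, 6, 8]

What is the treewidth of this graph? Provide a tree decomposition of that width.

Every bag has size at most 3, so the width is 3 − 1 = 2 and tw(G) ≤ 2. For the lower bound, the 3 vertices {5, 8, 9} are pairwise adjacent, and any tree decomposition puts a clique entirely inside one bag — forcing width ≥ 2. Therefore the treewidth is 2.

Treewidth 2.
Bags: B1 = {5, 6, 7}  B2 = {2, 5, 6}  B3 = {5, 6, 9}  B4 = {5, 8, 9}  B5 = {4, 6, 7}  B6 = {3, 6, 7}  B7 = {1, 5, 6}
Tree: B1–B2, B1–B3, B3–B4, B1–B5, B5–B6, B2–B7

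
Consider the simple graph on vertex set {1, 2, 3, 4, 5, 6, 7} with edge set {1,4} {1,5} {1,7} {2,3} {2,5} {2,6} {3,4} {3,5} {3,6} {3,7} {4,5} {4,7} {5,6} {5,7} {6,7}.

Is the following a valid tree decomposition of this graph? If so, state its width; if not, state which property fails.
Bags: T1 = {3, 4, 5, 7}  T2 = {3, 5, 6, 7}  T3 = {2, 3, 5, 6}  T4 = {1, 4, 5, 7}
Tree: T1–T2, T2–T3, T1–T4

Checking the three conditions: (i) the bags cover all of {1, 2, 3, 4, 5, 6, 7}; (ii) for each edge, some bag contains both endpoints; (iii) the bags containing any fixed vertex form a subtree. All hold, so the decomposition is valid with width 4 − 1 = 3.

Yes; width 3.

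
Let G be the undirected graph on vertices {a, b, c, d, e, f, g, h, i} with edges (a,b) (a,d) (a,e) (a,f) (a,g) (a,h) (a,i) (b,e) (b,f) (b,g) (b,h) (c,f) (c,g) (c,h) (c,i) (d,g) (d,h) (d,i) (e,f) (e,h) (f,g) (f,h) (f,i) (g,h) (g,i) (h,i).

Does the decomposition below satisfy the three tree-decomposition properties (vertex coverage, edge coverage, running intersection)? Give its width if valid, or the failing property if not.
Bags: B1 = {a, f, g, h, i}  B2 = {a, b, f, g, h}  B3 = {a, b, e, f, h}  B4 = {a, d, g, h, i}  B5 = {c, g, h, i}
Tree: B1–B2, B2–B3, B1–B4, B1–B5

No — edge (f,c) lies in no bag.

A tree decomposition must satisfy three properties: every vertex lies in some bag; for every edge, both endpoints lie together in some bag; and for every vertex, the bags containing it form a connected subtree. Here edge (f,c) lies in no bag, so the decomposition is invalid.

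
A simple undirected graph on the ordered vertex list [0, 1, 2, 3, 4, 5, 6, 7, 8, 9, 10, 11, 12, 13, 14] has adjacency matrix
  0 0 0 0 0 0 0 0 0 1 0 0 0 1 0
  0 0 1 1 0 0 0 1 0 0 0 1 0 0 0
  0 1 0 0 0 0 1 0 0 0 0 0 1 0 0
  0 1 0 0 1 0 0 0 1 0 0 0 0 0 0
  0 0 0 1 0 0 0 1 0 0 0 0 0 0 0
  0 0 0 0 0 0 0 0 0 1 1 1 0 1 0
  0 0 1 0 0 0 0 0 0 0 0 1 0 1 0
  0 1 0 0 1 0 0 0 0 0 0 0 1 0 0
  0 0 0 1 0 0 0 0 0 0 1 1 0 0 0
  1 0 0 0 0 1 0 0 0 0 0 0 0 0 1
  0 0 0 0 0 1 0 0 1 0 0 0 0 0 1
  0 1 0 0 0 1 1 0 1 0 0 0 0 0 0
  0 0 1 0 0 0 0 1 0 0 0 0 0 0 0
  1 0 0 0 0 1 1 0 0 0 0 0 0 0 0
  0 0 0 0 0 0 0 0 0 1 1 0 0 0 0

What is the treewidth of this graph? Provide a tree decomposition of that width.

The largest bag has 4 vertices, giving width 3; this decomposition certifies tw(G) ≤ 3. For the lower bound: the 4 vertex sets {0,9,14}, {10}, {5}, {6,8,11,13} are disjoint, each induces a connected subgraph, and every pair is joined by at least one edge of G. Contracting each set to a single vertex therefore yields K_{4} as a minor, and since treewidth is minor-monotone, tw(G) ≥ tw(K_{4}) = 3. Therefore the treewidth is 3.

Treewidth 3.
Bags: B1 = {0, 9, 10, 14}  B2 = {0, 5, 9, 10}  B3 = {0, 5, 10, 13}  B4 = {5, 8, 10, 13}  B5 = {5, 8, 11, 13}  B6 = {6, 8, 11, 13}  B7 = {3, 6, 8, 11}  B8 = {1, 3, 6, 11}  B9 = {1, 2, 3, 6}  B10 = {1, 2, 3, 4}  B11 = {1, 2, 4, 7}  B12 = {2, 4, 7, 12}
Tree: B1–B2, B2–B3, B3–B4, B4–B5, B5–B6, B6–B7, B7–B8, B8–B9, B9–B10, B10–B11, B11–B12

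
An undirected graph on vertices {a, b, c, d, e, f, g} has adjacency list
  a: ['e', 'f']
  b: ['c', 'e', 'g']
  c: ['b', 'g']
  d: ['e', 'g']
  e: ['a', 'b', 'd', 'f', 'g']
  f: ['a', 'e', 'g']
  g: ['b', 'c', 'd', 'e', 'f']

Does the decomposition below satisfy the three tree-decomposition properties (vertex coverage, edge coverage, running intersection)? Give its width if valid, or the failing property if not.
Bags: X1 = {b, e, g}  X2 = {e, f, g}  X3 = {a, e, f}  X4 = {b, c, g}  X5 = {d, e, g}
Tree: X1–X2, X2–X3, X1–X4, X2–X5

Yes; width 2.

Checking the three conditions: (i) the bags cover all of {a, b, c, d, e, f, g}; (ii) for each edge, some bag contains both endpoints; (iii) the bags containing any fixed vertex form a subtree. All hold, so the decomposition is valid with width 3 − 1 = 2.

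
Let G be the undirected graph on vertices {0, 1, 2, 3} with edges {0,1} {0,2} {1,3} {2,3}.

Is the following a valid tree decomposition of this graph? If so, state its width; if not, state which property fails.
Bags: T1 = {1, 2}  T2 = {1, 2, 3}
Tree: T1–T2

No — vertex 0 appears in no bag.

A tree decomposition must satisfy three properties: every vertex lies in some bag; for every edge, both endpoints lie together in some bag; and for every vertex, the bags containing it form a connected subtree. Here vertex 0 appears in no bag, so the decomposition is invalid.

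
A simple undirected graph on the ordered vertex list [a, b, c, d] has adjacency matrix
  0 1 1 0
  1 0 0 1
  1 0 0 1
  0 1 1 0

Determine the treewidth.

A width-2 tree decomposition is:
Bags: B1 = {b, c, d}  B2 = {a, b, c}
Tree: B1–B2
The largest bag has 3 vertices, giving width 2; this decomposition certifies tw(G) ≤ 2. Since b–d–c–a–b is a cycle in G, G is not acyclic. Forests are exactly the graphs of treewidth ≤ 1, so tw(G) ≥ 2. Hence tw(G) = 2 exactly.

2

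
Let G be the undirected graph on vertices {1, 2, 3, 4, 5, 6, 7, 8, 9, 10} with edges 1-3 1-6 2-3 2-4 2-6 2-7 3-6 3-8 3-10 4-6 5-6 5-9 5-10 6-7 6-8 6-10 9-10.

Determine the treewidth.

A width-2 tree decomposition is:
Bags: B1 = {3, 6, 10}  B2 = {2, 3, 6}  B3 = {2, 4, 6}  B4 = {3, 6, 8}  B5 = {5, 6, 10}  B6 = {1, 3, 6}  B7 = {5, 9, 10}  B8 = {2, 6, 7}
Tree: B1–B2, B2–B3, B2–B4, B1–B5, B4–B6, B5–B7, B3–B8
The largest bag has 3 vertices, giving width 2; this decomposition certifies tw(G) ≤ 2. Conversely, {5, 9, 10} is a clique of size 3, and the vertices of any clique must share a bag in every tree decomposition; so some bag has ≥ 3 vertices and tw(G) ≥ 2. Hence tw(G) = 2 exactly.

2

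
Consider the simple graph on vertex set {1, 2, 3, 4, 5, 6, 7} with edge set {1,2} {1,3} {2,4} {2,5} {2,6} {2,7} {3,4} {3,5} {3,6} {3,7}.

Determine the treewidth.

A width-2 tree decomposition is:
Bags: B1 = {2, 3, 4}  B2 = {2, 3, 7}  B3 = {2, 3, 5}  B4 = {1, 2, 3}  B5 = {2, 3, 6}
Tree: B1–B2, B2–B3, B3–B4, B4–B5
The largest bag has 3 vertices, giving width 2; this decomposition certifies tw(G) ≤ 2. For the lower bound, G contains the cycle 2–4–3–7–2, so G is not a forest; only forests have treewidth ≤ 1, hence tw(G) ≥ 2. Combining the bounds, tw(G) = 2.

2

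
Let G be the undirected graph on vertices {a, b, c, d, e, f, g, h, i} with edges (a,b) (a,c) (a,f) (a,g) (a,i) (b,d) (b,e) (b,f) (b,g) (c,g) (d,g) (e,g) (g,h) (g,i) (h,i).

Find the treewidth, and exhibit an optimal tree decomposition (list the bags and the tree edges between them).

The largest bag has 3 vertices, giving width 2; this decomposition certifies tw(G) ≤ 2. On the other hand G contains the 3-clique {g, h, i}. A clique must lie in a single bag of any decomposition, so no decomposition can have width below 2. The upper and lower bounds meet at 2, so that is the treewidth.

Treewidth 2.
One such decomposition:
Bags: B1 = {b, d, g}  B2 = {a, b, g}  B3 = {a, g, i}  B4 = {g, h, i}  B5 = {a, b, f}  B6 = {a, c, g}  B7 = {b, e, g}
Tree: B1–B2, B2–B3, B3–B4, B2–B5, B3–B6, B2–B7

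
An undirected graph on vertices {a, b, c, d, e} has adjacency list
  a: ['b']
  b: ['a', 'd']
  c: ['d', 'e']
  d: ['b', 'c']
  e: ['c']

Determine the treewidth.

A width-1 tree decomposition is:
Bags: B1 = {c, e}  B2 = {c, d}  B3 = {b, d}  B4 = {a, b}
Tree: B1–B2, B2–B3, B3–B4
The largest bag has 2 vertices, giving width 1; this decomposition certifies tw(G) ≤ 1. Since G has at least one edge (e.g. e–c), it is not an edgeless graph, so tw(G) ≥ 1. Therefore the treewidth is 1.

1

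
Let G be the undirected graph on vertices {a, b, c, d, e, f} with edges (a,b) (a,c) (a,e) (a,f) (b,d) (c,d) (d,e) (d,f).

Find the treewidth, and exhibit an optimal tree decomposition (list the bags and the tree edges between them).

The largest bag has 3 vertices, giving width 2; this decomposition certifies tw(G) ≤ 2. Since c–d–e–a–c is a cycle in G, G is not acyclic. Forests are exactly the graphs of treewidth ≤ 1, so tw(G) ≥ 2. The upper and lower bounds meet at 2, so that is the treewidth.

Treewidth 2.
Bags: B1 = {a, c, d}  B2 = {a, d, e}  B3 = {a, d, f}  B4 = {a, b, d}
Tree: B1–B2, B2–B3, B3–B4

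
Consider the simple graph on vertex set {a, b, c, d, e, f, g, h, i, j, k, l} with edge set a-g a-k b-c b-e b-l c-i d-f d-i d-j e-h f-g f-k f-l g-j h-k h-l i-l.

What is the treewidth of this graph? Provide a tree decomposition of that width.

The largest bag has 4 vertices, giving width 3; this decomposition certifies tw(G) ≤ 3. For the lower bound: the 4 vertex sets {a,g,j}, {d}, {f}, {h,i,k,l} are disjoint, each induces a connected subgraph, and every pair is joined by at least one edge of G. Contracting each set to a single vertex therefore yields K_{4} as a minor, and since treewidth is minor-monotone, tw(G) ≥ tw(K_{4}) = 3. The upper and lower bounds meet at 3, so that is the treewidth.

Treewidth 3.
One such decomposition:
Bags: B1 = {a, d, g, j}  B2 = {a, d, f, g}  B3 = {a, d, f, k}  B4 = {d, f, i, k}  B5 = {f, i, k, l}  B6 = {h, i, k, l}  B7 = {c, h, i, l}  B8 = {b, c, h, l}  B9 = {b, c, e, h}
Tree: B1–B2, B2–B3, B3–B4, B4–B5, B5–B6, B6–B7, B7–B8, B8–B9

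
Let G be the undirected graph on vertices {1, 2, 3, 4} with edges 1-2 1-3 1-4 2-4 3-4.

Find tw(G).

2

A width-2 tree decomposition is:
Bags: B1 = {1, 2, 4}  B2 = {1, 3, 4}
Tree: B1–B2
Each bag holds 3 vertices, so the decomposition has width 2, which upper-bounds the treewidth. Conversely, {1, 2, 4} is a clique of size 3, and the vertices of any clique must share a bag in every tree decomposition; so some bag has ≥ 3 vertices and tw(G) ≥ 2. Hence tw(G) = 2 exactly.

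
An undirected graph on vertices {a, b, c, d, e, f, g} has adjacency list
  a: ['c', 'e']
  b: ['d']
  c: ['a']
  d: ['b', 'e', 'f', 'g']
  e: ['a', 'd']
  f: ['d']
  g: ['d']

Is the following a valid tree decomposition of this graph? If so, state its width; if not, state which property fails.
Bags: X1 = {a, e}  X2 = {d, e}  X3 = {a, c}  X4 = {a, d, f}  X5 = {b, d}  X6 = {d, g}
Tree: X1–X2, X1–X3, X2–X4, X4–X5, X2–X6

A tree decomposition must satisfy three properties: every vertex lies in some bag; for every edge, both endpoints lie together in some bag; and for every vertex, the bags containing it form a connected subtree. Here bags containing vertex a are not connected in the tree, so the decomposition is invalid.

No — bags containing vertex a are not connected in the tree.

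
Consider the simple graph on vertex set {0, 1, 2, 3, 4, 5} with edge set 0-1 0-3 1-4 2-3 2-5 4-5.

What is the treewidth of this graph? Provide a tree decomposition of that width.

Treewidth 2.
One optimal decomposition is:
Bags: B1 = {0, 1, 4}  B2 = {0, 3, 4}  B3 = {2, 3, 4}  B4 = {2, 4, 5}
Tree: B1–B2, B2–B3, B3–B4

Each bag holds 3 vertices, so the decomposition has width 2, which upper-bounds the treewidth. For the lower bound, G contains the cycle 4–1–0–3–2–5–4, so G is not a forest; only forests have treewidth ≤ 1, hence tw(G) ≥ 2. Combining the bounds, tw(G) = 2.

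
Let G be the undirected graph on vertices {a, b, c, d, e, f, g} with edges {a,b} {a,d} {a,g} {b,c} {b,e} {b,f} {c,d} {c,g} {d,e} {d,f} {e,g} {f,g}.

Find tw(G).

3

A width-3 tree decomposition is:
Bags: B1 = {b, c, d, g}  B2 = {a, b, d, g}  B3 = {b, d, e, g}  B4 = {b, d, f, g}
Tree: B1–B2, B2–B3, B3–B4
Each bag holds 4 vertices, so the decomposition has width 3, which upper-bounds the treewidth. For the lower bound: the 4 vertex sets {c,g}, {a,d}, {b}, {e} are disjoint, each induces a connected subgraph, and every pair is joined by at least one edge of G. Contracting each set to a single vertex therefore yields K_{4} as a minor, and since treewidth is minor-monotone, tw(G) ≥ tw(K_{4}) = 3. Therefore the treewidth is 3.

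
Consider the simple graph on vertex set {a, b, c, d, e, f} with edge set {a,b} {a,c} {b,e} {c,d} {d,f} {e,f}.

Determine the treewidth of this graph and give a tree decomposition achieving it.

Treewidth 2.
One optimal decomposition is:
Bags: B1 = {a, b, c}  B2 = {b, c, d}  B3 = {b, d, f}  B4 = {b, e, f}
Tree: B1–B2, B2–B3, B3–B4

Each bag holds 3 vertices, so the decomposition has width 2, which upper-bounds the treewidth. Since b–a–c–d–f–e–b is a cycle in G, G is not acyclic. Forests are exactly the graphs of treewidth ≤ 1, so tw(G) ≥ 2. Combining the bounds, tw(G) = 2.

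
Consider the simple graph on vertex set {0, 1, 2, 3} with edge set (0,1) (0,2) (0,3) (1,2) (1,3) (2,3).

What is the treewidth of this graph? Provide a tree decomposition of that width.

Treewidth 3.
One optimal decomposition is:
Bags: B1 = {0, 1, 2, 3}
Tree: (single bag)

With just one bag of size 4, the width is 4 − 1 = 3, so tw(G) ≤ 3. For the lower bound, the 4 vertices {0, 1, 2, 3} are pairwise adjacent, and any tree decomposition puts a clique entirely inside one bag — forcing width ≥ 3. Hence tw(G) = 3 exactly.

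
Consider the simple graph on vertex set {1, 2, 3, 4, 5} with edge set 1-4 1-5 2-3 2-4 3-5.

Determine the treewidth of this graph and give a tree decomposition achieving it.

Treewidth 2.
Bags: B1 = {2, 3, 4}  B2 = {1, 3, 4}  B3 = {1, 3, 5}
Tree: B1–B2, B2–B3

Each bag holds 3 vertices, so the decomposition has width 2, which upper-bounds the treewidth. The edges 3–2–4–1–5–3 form a cycle, so G is not a tree and its treewidth is at least 2. The upper and lower bounds meet at 2, so that is the treewidth.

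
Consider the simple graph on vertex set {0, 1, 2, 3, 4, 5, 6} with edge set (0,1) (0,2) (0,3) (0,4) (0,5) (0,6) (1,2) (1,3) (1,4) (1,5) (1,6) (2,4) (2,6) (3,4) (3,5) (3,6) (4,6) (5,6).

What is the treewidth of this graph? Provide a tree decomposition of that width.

The largest bag has 5 vertices, giving width 4; this decomposition certifies tw(G) ≤ 4. Conversely, {0, 1, 2, 4, 6} is a clique of size 5, and the vertices of any clique must share a bag in every tree decomposition; so some bag has ≥ 5 vertices and tw(G) ≥ 4. Hence tw(G) = 4 exactly.

Treewidth 4.
One such decomposition:
Bags: B1 = {0, 1, 3, 5, 6}  B2 = {0, 1, 3, 4, 6}  B3 = {0, 1, 2, 4, 6}
Tree: B1–B2, B2–B3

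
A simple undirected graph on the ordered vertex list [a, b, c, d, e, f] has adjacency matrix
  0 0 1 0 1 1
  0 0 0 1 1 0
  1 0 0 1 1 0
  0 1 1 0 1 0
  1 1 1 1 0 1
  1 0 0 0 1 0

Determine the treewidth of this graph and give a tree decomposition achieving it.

Each bag holds 3 vertices, so the decomposition has width 2, which upper-bounds the treewidth. For the lower bound, the 3 vertices {c, d, e} are pairwise adjacent, and any tree decomposition puts a clique entirely inside one bag — forcing width ≥ 2. Combining the bounds, tw(G) = 2.

Treewidth 2.
Bags: B1 = {c, d, e}  B2 = {a, c, e}  B3 = {a, e, f}  B4 = {b, d, e}
Tree: B1–B2, B2–B3, B1–B4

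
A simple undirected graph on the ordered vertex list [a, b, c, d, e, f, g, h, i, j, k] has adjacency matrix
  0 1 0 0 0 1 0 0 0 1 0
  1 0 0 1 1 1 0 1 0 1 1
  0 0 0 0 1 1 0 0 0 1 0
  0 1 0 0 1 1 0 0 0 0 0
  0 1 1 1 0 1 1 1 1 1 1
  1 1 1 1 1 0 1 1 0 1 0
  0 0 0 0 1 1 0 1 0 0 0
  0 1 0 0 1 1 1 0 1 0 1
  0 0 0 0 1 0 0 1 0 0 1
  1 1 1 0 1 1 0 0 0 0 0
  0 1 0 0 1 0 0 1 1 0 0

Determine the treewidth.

A width-3 tree decomposition is:
Bags: B1 = {b, e, h, k}  B2 = {b, e, f, h}  B3 = {e, h, i, k}  B4 = {e, f, g, h}  B5 = {b, e, f, j}  B6 = {a, b, f, j}  B7 = {b, d, e, f}  B8 = {c, e, f, j}
Tree: B1–B2, B1–B3, B2–B4, B2–B5, B5–B6, B2–B7, B5–B8
The largest bag has 4 vertices, giving width 3; this decomposition certifies tw(G) ≤ 3. For the lower bound, the 4 vertices {e, f, g, h} are pairwise adjacent, and any tree decomposition puts a clique entirely inside one bag — forcing width ≥ 3. Combining the bounds, tw(G) = 3.

3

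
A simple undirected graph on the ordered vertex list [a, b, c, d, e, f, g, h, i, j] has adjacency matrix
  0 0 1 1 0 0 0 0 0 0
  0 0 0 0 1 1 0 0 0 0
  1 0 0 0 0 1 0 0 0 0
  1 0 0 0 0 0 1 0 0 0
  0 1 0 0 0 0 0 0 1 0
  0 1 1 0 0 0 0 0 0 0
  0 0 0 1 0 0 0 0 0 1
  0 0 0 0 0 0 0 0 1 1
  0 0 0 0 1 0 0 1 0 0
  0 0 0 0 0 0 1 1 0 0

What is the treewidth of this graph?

2

A width-2 tree decomposition is:
Bags: B1 = {b, e, f}  B2 = {c, e, f}  B3 = {a, c, e}  B4 = {a, d, e}  B5 = {d, e, g}  B6 = {e, g, j}  B7 = {e, h, j}  B8 = {e, h, i}
Tree: B1–B2, B2–B3, B3–B4, B4–B5, B5–B6, B6–B7, B7–B8
The largest bag has 3 vertices, giving width 2; this decomposition certifies tw(G) ≤ 2. The edges e–b–f–c–a–d–g–j–h–i–e form a cycle, so G is not a tree and its treewidth is at least 2. Combining the bounds, tw(G) = 2.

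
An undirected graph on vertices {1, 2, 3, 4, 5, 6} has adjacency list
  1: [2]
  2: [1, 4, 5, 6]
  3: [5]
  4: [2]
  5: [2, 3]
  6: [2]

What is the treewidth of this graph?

1

A width-1 tree decomposition is:
Bags: B1 = {2, 6}  B2 = {2, 5}  B3 = {3, 5}  B4 = {1, 2}  B5 = {2, 4}
Tree: B1–B2, B2–B3, B1–B4, B4–B5
Each bag holds 2 vertices, so the decomposition has width 1, which upper-bounds the treewidth. Any graph with an edge has treewidth ≥ 1, and G has the edge 2–6. The upper and lower bounds meet at 1, so that is the treewidth.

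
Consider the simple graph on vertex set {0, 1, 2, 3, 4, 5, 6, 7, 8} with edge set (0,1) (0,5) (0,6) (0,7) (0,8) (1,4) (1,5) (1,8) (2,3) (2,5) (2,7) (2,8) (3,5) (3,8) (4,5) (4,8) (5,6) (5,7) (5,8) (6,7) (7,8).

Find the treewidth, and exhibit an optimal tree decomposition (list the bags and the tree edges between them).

Every bag has size at most 4, so the width is 4 − 1 = 3 and tw(G) ≤ 3. On the other hand G contains the 4-clique {0, 1, 5, 8}. A clique must lie in a single bag of any decomposition, so no decomposition can have width below 3. Therefore the treewidth is 3.

Treewidth 3.
One optimal decomposition is:
Bags: B1 = {2, 3, 5, 8}  B2 = {2, 5, 7, 8}  B3 = {0, 5, 7, 8}  B4 = {0, 5, 6, 7}  B5 = {0, 1, 5, 8}  B6 = {1, 4, 5, 8}
Tree: B1–B2, B2–B3, B3–B4, B3–B5, B5–B6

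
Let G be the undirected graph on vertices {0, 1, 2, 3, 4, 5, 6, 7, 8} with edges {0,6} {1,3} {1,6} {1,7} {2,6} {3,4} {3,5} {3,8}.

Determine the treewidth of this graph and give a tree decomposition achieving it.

Each bag holds 2 vertices, so the decomposition has width 1, which upper-bounds the treewidth. Since G has at least one edge (e.g. 8–3), it is not an edgeless graph, so tw(G) ≥ 1. The upper and lower bounds meet at 1, so that is the treewidth.

Treewidth 1.
Bags: B1 = {3, 8}  B2 = {1, 3}  B3 = {1, 6}  B4 = {0, 6}  B5 = {2, 6}  B6 = {3, 5}  B7 = {1, 7}  B8 = {3, 4}
Tree: B1–B2, B2–B3, B3–B4, B3–B5, B2–B6, B2–B7, B6–B8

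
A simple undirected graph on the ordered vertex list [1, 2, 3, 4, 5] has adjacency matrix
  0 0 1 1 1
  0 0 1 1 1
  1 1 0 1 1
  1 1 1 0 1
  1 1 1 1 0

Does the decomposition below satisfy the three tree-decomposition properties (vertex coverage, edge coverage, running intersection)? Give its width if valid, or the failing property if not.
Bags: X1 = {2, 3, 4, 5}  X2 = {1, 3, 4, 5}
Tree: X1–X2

Checking the three conditions: (i) the bags cover all of {1, 2, 3, 4, 5}; (ii) for each edge, some bag contains both endpoints; (iii) the bags containing any fixed vertex form a subtree. All hold, so the decomposition is valid with width 4 − 1 = 3.

Yes; width 3.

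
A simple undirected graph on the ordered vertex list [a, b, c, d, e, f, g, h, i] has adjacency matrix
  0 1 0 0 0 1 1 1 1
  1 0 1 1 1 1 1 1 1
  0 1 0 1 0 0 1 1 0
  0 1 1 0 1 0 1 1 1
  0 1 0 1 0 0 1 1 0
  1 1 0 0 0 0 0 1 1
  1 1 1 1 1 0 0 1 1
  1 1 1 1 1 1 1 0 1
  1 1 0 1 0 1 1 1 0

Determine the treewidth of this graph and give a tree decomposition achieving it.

Each bag holds 5 vertices, so the decomposition has width 4, which upper-bounds the treewidth. For the lower bound, the 5 vertices {b, d, e, g, h} are pairwise adjacent, and any tree decomposition puts a clique entirely inside one bag — forcing width ≥ 4. Combining the bounds, tw(G) = 4.

Treewidth 4.
Bags: B1 = {a, b, g, h, i}  B2 = {b, d, g, h, i}  B3 = {b, c, d, g, h}  B4 = {b, d, e, g, h}  B5 = {a, b, f, h, i}
Tree: B1–B2, B2–B3, B2–B4, B1–B5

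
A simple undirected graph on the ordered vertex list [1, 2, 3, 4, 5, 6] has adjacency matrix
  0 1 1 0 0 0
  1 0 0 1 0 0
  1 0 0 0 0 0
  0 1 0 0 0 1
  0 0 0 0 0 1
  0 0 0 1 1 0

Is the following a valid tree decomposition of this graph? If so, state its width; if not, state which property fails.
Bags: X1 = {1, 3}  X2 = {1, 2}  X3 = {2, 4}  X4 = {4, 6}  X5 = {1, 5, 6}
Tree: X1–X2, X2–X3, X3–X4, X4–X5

A tree decomposition must satisfy three properties: every vertex lies in some bag; for every edge, both endpoints lie together in some bag; and for every vertex, the bags containing it form a connected subtree. Here bags containing vertex 1 are not connected in the tree, so the decomposition is invalid.

No — bags containing vertex 1 are not connected in the tree.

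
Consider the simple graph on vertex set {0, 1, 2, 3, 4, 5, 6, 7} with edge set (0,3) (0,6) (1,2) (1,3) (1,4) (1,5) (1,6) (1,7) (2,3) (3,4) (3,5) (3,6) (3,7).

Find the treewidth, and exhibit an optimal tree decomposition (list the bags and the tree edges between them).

Each bag holds 3 vertices, so the decomposition has width 2, which upper-bounds the treewidth. Conversely, {0, 3, 6} is a clique of size 3, and the vertices of any clique must share a bag in every tree decomposition; so some bag has ≥ 3 vertices and tw(G) ≥ 2. The upper and lower bounds meet at 2, so that is the treewidth.

Treewidth 2.
One optimal decomposition is:
Bags: B1 = {1, 3, 4}  B2 = {1, 3, 5}  B3 = {1, 3, 6}  B4 = {0, 3, 6}  B5 = {1, 3, 7}  B6 = {1, 2, 3}
Tree: B1–B2, B1–B3, B3–B4, B3–B5, B5–B6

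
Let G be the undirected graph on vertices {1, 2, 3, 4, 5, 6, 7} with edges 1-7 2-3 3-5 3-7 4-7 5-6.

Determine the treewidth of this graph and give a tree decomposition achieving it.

Treewidth 1.
One optimal decomposition is:
Bags: B1 = {3, 7}  B2 = {4, 7}  B3 = {3, 5}  B4 = {5, 6}  B5 = {1, 7}  B6 = {2, 3}
Tree: B1–B2, B1–B3, B3–B4, B1–B5, B1–B6

Every bag has size at most 2, so the width is 2 − 1 = 1 and tw(G) ≤ 1. Since G has at least one edge (e.g. 3–7), it is not an edgeless graph, so tw(G) ≥ 1. Hence tw(G) = 1 exactly.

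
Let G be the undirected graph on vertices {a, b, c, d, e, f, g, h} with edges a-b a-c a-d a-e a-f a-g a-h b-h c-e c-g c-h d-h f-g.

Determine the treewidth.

2

A width-2 tree decomposition is:
Bags: B1 = {a, f, g}  B2 = {a, c, g}  B3 = {a, c, h}  B4 = {a, b, h}  B5 = {a, d, h}  B6 = {a, c, e}
Tree: B1–B2, B2–B3, B3–B4, B4–B5, B3–B6
Every bag has size at most 3, so the width is 3 − 1 = 2 and tw(G) ≤ 2. On the other hand G contains the 3-clique {a, c, g}. A clique must lie in a single bag of any decomposition, so no decomposition can have width below 2. The upper and lower bounds meet at 2, so that is the treewidth.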